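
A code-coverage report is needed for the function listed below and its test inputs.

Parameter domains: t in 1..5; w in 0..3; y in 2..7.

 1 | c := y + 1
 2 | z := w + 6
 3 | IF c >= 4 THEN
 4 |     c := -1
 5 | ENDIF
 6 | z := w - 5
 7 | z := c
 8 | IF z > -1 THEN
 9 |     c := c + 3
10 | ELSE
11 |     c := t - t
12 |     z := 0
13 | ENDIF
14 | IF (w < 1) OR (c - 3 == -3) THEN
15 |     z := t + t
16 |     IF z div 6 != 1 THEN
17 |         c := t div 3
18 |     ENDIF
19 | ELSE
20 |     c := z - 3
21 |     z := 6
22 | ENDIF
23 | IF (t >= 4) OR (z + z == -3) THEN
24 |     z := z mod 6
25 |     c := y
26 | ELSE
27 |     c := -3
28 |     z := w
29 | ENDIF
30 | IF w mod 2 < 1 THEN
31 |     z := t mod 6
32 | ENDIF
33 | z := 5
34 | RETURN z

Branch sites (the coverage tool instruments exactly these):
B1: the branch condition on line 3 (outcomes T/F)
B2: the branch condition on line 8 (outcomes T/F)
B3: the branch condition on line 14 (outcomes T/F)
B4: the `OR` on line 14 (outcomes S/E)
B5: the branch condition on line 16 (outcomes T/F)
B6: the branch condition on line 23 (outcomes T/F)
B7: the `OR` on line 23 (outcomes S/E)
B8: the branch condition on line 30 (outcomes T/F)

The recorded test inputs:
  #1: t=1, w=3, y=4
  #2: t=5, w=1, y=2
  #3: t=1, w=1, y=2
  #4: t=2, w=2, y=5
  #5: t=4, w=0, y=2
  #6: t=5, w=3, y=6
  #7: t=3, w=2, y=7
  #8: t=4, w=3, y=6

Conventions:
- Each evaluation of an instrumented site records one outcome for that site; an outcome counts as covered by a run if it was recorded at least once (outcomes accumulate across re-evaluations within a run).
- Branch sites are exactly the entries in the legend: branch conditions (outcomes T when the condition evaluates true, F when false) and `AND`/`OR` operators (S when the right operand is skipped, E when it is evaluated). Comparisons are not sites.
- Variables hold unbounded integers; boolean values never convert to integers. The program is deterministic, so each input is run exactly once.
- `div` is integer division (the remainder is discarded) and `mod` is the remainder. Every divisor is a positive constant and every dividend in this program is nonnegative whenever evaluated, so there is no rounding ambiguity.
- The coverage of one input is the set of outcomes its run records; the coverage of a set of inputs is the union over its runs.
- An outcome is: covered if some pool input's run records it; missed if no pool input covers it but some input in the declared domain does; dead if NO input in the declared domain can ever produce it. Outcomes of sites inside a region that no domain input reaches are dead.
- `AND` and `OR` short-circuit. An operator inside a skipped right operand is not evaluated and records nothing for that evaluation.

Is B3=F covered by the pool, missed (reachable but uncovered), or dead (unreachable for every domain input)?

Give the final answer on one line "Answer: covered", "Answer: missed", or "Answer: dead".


B3=F is recorded by pool input(s) 2, 3 -> covered
Answer: covered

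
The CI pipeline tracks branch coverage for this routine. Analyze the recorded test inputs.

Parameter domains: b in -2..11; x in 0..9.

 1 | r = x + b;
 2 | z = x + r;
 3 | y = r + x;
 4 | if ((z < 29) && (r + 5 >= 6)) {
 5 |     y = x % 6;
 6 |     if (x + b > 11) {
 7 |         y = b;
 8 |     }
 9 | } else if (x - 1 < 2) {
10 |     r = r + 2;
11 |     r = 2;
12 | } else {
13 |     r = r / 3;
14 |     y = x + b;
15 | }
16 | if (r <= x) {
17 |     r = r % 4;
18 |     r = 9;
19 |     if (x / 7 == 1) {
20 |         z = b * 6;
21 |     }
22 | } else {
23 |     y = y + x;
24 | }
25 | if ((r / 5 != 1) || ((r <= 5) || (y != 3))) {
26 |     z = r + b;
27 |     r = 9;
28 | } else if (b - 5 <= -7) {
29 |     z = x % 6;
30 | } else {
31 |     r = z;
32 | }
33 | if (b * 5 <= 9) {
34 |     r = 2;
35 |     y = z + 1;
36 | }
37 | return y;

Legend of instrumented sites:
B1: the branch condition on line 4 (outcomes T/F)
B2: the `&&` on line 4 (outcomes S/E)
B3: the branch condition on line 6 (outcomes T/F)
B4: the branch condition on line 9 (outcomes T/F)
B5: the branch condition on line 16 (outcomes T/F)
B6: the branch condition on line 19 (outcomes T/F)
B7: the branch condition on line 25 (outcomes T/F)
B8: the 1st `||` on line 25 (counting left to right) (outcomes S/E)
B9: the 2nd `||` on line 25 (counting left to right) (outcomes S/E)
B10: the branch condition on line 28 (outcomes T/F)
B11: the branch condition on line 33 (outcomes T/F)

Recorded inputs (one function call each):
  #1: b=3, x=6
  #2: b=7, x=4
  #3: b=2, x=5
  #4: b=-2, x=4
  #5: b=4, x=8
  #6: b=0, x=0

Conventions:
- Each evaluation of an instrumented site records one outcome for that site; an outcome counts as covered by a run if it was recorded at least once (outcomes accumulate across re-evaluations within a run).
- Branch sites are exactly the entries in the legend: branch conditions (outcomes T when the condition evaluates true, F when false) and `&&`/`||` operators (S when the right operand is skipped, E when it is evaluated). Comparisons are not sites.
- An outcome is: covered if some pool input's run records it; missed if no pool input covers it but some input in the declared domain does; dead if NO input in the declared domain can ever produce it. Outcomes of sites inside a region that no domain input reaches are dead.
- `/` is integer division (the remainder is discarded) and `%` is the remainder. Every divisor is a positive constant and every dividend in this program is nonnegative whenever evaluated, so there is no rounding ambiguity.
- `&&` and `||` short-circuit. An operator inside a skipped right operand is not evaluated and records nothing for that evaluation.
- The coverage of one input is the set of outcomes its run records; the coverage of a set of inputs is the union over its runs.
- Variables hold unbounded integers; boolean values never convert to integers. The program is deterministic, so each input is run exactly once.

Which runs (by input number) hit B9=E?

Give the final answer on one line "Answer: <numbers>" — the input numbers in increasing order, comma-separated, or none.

input #1 (b=3, x=6): hits B9=E
input #2 (b=7, x=4): never hits B9=E
input #3 (b=2, x=5): hits B9=E
input #4 (b=-2, x=4): hits B9=E
input #5 (b=4, x=8): never hits B9=E
input #6 (b=0, x=0): never hits B9=E

Answer: 1, 3, 4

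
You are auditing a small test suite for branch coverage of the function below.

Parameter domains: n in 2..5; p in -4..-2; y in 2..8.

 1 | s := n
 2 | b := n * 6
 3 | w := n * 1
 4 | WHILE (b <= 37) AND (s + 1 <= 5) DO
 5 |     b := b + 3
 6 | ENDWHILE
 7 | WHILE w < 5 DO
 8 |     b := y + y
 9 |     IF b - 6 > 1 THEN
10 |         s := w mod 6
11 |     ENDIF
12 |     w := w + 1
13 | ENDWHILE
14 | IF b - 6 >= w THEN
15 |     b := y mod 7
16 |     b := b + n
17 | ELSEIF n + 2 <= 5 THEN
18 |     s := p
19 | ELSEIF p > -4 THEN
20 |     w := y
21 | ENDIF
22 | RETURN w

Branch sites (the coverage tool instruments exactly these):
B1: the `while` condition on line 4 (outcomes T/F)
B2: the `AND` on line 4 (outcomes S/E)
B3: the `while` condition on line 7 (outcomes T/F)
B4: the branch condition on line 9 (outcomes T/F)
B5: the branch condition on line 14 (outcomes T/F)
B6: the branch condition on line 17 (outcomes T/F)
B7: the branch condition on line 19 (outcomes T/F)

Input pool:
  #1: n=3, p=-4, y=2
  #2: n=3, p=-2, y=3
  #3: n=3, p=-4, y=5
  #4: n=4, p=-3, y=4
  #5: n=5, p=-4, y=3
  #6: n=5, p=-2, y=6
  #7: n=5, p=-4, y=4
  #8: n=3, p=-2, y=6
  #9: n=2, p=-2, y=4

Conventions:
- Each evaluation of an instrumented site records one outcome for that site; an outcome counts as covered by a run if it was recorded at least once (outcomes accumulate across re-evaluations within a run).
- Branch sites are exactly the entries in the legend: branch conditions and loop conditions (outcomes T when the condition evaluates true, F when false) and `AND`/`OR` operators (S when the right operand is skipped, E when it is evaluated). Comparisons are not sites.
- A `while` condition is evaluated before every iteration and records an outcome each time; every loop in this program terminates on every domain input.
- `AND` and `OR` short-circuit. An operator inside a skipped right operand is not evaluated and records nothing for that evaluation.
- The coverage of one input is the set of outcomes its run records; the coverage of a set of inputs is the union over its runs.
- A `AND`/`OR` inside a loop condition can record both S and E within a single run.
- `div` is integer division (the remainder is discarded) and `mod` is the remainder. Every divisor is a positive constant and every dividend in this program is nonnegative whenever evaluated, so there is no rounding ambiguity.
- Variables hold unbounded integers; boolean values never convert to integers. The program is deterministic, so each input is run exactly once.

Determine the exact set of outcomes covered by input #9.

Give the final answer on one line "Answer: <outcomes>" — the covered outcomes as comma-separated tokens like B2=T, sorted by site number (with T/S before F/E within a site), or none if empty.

Simulating input #9 (n=2, p=-2, y=4) step by step:
  B2->E, B1->T, B2->E, B1->T, B2->E, B1->T, B2->E, B1->T, B2->E, B1->T
  B2->E, B1->T, B2->E, B1->T, B2->E, B1->T, B2->E, B1->T, B2->S, B1->F
  B3->T, B4->T, B3->T, B4->T, B3->T, B4->T, B3->F, B5->F, B6->T
deduplicating events, the covered set is: B1=T, B1=F, B2=S, B2=E, B3=T, B3=F, B4=T, B5=F, B6=T

Answer: B1=T, B1=F, B2=S, B2=E, B3=T, B3=F, B4=T, B5=F, B6=T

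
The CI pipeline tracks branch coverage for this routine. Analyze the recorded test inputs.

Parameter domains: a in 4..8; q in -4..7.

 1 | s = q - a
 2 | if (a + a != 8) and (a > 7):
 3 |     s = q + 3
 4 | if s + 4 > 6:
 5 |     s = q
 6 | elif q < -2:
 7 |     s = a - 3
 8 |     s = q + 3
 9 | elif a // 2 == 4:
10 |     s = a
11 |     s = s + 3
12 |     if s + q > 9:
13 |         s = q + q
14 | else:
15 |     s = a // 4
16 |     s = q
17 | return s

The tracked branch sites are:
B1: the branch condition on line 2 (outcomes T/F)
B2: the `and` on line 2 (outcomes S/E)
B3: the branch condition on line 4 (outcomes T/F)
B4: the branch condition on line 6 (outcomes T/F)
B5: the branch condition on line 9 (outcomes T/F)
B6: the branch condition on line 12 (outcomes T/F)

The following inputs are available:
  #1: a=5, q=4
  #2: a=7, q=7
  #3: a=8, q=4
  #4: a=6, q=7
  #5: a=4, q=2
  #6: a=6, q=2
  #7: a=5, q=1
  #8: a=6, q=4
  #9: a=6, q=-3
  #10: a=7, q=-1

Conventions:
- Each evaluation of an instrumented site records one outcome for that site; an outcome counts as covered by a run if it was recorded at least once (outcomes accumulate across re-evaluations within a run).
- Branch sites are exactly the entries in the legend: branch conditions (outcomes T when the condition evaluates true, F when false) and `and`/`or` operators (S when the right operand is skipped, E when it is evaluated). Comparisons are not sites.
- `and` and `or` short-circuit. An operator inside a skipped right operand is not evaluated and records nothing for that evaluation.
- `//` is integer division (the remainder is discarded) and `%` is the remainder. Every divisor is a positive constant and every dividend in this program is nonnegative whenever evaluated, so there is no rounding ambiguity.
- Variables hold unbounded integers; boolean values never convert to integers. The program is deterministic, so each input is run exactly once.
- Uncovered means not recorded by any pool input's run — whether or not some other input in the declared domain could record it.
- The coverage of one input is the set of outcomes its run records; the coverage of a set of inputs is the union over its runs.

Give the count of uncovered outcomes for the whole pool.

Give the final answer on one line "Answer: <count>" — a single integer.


test 1 (a=5, q=4) fires B2->E, B1->F, B3->F, B4->F, B5->F; hits B1=F, B2=E, B3=F, B4=F, B5=F
test 2 (a=7, q=7) fires B2->E, B1->F, B3->F, B4->F, B5->F; hits B1=F, B2=E, B3=F, B4=F, B5=F
test 3 (a=8, q=4) fires B2->E, B1->T, B3->T; hits B1=T, B2=E, B3=T
test 4 (a=6, q=7) fires B2->E, B1->F, B3->F, B4->F, B5->F; hits B1=F, B2=E, B3=F, B4=F, B5=F
test 5 (a=4, q=2) fires B2->S, B1->F, B3->F, B4->F, B5->F; hits B1=F, B2=S, B3=F, B4=F, B5=F
test 6 (a=6, q=2) fires B2->E, B1->F, B3->F, B4->F, B5->F; hits B1=F, B2=E, B3=F, B4=F, B5=F
test 7 (a=5, q=1) fires B2->E, B1->F, B3->F, B4->F, B5->F; hits B1=F, B2=E, B3=F, B4=F, B5=F
test 8 (a=6, q=4) fires B2->E, B1->F, B3->F, B4->F, B5->F; hits B1=F, B2=E, B3=F, B4=F, B5=F
test 9 (a=6, q=-3) fires B2->E, B1->F, B3->F, B4->T; hits B1=F, B2=E, B3=F, B4=T
test 10 (a=7, q=-1) fires B2->E, B1->F, B3->F, B4->F, B5->F; hits B1=F, B2=E, B3=F, B4=F, B5=F
union over the pool: B1=T, B1=F, B2=S, B2=E, B3=T, B3=F, B4=T, B4=F, B5=F
uncovered (3 of 12): B5=T, B6=T, B6=F
Answer: 3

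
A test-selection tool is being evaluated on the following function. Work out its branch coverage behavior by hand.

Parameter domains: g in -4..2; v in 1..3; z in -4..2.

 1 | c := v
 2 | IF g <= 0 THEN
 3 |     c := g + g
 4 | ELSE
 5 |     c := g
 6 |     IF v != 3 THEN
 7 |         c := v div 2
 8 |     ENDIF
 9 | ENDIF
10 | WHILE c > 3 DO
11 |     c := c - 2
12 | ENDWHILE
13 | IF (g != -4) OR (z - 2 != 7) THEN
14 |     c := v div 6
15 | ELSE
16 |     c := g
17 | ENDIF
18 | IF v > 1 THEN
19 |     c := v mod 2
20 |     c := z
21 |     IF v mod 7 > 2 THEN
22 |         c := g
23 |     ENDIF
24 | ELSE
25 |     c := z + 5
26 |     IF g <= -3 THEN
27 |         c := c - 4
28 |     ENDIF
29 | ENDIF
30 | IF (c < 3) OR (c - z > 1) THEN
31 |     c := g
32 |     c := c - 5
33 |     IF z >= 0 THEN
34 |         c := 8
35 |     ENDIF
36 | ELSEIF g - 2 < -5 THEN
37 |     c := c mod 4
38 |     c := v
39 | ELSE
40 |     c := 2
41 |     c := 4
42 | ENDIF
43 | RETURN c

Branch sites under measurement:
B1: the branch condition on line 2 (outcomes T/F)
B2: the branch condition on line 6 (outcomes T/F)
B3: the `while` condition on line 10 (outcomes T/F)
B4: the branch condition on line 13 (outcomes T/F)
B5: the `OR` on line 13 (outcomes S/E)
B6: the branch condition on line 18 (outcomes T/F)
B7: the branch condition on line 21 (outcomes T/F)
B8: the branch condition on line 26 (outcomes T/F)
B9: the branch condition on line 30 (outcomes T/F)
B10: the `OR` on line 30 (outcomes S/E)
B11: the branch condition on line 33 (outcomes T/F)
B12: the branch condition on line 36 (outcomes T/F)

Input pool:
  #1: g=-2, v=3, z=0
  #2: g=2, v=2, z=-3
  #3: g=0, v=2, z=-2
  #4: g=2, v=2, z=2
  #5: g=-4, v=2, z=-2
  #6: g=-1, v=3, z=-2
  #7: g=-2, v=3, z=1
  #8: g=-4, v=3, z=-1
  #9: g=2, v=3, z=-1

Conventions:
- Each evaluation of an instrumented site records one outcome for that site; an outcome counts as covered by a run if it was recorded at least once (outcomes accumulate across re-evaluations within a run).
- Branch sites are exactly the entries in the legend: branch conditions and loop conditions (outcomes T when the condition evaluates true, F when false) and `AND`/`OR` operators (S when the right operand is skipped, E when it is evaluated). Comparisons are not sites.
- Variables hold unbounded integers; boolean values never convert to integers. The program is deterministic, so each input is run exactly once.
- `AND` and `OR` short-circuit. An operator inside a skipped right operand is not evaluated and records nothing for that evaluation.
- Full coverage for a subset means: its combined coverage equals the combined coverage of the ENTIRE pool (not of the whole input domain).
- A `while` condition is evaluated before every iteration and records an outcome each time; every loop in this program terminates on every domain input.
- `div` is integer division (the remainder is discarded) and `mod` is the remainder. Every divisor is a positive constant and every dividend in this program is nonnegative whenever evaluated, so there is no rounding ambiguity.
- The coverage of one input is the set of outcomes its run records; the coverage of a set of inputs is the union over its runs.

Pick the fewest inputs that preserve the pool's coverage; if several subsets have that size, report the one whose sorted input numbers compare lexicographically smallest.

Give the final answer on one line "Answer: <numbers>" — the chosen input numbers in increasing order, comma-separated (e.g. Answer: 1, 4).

input #1, g=-2, v=3, z=0: events B1->T, B3->F, B5->S, B4->T, B6->T, B7->T, B10->S, B9->T, B11->T; outcomes B1=T, B3=F, B4=T, B5=S, B6=T, B7=T, B9=T, B10=S, B11=T
input #2, g=2, v=2, z=-3: events B1->F, B2->T, B3->F, B5->S, B4->T, B6->T, B7->F, B10->S, B9->T, B11->F; outcomes B1=F, B2=T, B3=F, B4=T, B5=S, B6=T, B7=F, B9=T, B10=S, B11=F
input #3, g=0, v=2, z=-2: events B1->T, B3->F, B5->S, B4->T, B6->T, B7->F, B10->S, B9->T, B11->F; outcomes B1=T, B3=F, B4=T, B5=S, B6=T, B7=F, B9=T, B10=S, B11=F
input #4, g=2, v=2, z=2: events B1->F, B2->T, B3->F, B5->S, B4->T, B6->T, B7->F, B10->S, B9->T, B11->T; outcomes B1=F, B2=T, B3=F, B4=T, B5=S, B6=T, B7=F, B9=T, B10=S, B11=T
input #5, g=-4, v=2, z=-2: events B1->T, B3->F, B5->E, B4->T, B6->T, B7->F, B10->S, B9->T, B11->F; outcomes B1=T, B3=F, B4=T, B5=E, B6=T, B7=F, B9=T, B10=S, B11=F
input #6, g=-1, v=3, z=-2: events B1->T, B3->F, B5->S, B4->T, B6->T, B7->T, B10->S, B9->T, B11->F; outcomes B1=T, B3=F, B4=T, B5=S, B6=T, B7=T, B9=T, B10=S, B11=F
input #7, g=-2, v=3, z=1: events B1->T, B3->F, B5->S, B4->T, B6->T, B7->T, B10->S, B9->T, B11->T; outcomes B1=T, B3=F, B4=T, B5=S, B6=T, B7=T, B9=T, B10=S, B11=T
input #8, g=-4, v=3, z=-1: events B1->T, B3->F, B5->E, B4->T, B6->T, B7->T, B10->S, B9->T, B11->F; outcomes B1=T, B3=F, B4=T, B5=E, B6=T, B7=T, B9=T, B10=S, B11=F
input #9, g=2, v=3, z=-1: events B1->F, B2->F, B3->F, B5->S, B4->T, B6->T, B7->T, B10->S, B9->T, B11->F; outcomes B1=F, B2=F, B3=F, B4=T, B5=S, B6=T, B7=T, B9=T, B10=S, B11=F
union over all inputs: B1=T, B1=F, B2=T, B2=F, B3=F, B4=T, B5=S, B5=E, B6=T, B7=T, B7=F, B9=T, B10=S, B11=T, B11=F (15 outcomes)
every size-1 subset falls short of the 15 outcomes (best: 10/15)
every size-2 subset falls short of the 15 outcomes (best: 14/15)
the canonical winner is {4, 5, 9}: size 3, full 15-outcome coverage, earliest index list among size-3 covers

Answer: 4, 5, 9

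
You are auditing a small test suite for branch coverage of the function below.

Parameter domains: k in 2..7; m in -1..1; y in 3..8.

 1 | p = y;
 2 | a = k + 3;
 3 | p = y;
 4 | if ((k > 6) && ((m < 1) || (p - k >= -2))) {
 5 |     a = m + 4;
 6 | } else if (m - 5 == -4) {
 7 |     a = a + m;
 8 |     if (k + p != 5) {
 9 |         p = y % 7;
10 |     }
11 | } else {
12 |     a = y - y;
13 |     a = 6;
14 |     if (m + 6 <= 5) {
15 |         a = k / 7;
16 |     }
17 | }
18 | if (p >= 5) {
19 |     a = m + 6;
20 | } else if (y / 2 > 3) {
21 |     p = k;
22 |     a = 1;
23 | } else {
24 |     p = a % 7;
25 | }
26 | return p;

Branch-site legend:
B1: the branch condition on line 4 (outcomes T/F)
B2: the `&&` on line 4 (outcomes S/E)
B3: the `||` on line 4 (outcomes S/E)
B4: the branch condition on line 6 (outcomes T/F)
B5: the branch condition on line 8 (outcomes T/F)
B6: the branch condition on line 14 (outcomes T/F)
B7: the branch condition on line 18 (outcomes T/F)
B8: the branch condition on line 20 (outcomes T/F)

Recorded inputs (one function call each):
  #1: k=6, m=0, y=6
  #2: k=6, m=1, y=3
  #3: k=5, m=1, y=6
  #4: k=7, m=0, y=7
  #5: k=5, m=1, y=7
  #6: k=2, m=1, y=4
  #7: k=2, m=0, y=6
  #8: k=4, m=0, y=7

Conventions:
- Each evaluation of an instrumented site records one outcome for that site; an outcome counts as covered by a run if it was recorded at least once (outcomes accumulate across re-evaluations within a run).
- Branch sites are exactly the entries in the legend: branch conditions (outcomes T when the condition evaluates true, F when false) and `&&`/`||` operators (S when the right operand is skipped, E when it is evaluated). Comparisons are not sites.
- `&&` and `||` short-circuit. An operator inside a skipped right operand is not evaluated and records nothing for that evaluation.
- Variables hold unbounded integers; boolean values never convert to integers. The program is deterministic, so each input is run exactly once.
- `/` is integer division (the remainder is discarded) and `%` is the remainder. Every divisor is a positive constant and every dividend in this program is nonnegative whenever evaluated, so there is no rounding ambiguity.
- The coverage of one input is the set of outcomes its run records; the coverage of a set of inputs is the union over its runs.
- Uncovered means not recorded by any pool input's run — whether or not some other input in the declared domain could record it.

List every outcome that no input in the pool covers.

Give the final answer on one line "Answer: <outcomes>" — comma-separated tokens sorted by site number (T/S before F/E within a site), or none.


#1 (k=6, m=0, y=6) -> covered: B1=F, B2=S, B4=F, B6=F, B7=T
#2 (k=6, m=1, y=3) -> covered: B1=F, B2=S, B4=T, B5=T, B7=F, B8=F
#3 (k=5, m=1, y=6) -> covered: B1=F, B2=S, B4=T, B5=T, B7=T
#4 (k=7, m=0, y=7) -> covered: B1=T, B2=E, B3=S, B7=T
#5 (k=5, m=1, y=7) -> covered: B1=F, B2=S, B4=T, B5=T, B7=F, B8=F
#6 (k=2, m=1, y=4) -> covered: B1=F, B2=S, B4=T, B5=T, B7=F, B8=F
#7 (k=2, m=0, y=6) -> covered: B1=F, B2=S, B4=F, B6=F, B7=T
#8 (k=4, m=0, y=7) -> covered: B1=F, B2=S, B4=F, B6=F, B7=T
union over the pool: B1=T, B1=F, B2=S, B2=E, B3=S, B4=T, B4=F, B5=T, B6=F, B7=T, B7=F, B8=F
uncovered (4 of 16): B3=E, B5=F, B6=T, B8=T
Answer: B3=E, B5=F, B6=T, B8=T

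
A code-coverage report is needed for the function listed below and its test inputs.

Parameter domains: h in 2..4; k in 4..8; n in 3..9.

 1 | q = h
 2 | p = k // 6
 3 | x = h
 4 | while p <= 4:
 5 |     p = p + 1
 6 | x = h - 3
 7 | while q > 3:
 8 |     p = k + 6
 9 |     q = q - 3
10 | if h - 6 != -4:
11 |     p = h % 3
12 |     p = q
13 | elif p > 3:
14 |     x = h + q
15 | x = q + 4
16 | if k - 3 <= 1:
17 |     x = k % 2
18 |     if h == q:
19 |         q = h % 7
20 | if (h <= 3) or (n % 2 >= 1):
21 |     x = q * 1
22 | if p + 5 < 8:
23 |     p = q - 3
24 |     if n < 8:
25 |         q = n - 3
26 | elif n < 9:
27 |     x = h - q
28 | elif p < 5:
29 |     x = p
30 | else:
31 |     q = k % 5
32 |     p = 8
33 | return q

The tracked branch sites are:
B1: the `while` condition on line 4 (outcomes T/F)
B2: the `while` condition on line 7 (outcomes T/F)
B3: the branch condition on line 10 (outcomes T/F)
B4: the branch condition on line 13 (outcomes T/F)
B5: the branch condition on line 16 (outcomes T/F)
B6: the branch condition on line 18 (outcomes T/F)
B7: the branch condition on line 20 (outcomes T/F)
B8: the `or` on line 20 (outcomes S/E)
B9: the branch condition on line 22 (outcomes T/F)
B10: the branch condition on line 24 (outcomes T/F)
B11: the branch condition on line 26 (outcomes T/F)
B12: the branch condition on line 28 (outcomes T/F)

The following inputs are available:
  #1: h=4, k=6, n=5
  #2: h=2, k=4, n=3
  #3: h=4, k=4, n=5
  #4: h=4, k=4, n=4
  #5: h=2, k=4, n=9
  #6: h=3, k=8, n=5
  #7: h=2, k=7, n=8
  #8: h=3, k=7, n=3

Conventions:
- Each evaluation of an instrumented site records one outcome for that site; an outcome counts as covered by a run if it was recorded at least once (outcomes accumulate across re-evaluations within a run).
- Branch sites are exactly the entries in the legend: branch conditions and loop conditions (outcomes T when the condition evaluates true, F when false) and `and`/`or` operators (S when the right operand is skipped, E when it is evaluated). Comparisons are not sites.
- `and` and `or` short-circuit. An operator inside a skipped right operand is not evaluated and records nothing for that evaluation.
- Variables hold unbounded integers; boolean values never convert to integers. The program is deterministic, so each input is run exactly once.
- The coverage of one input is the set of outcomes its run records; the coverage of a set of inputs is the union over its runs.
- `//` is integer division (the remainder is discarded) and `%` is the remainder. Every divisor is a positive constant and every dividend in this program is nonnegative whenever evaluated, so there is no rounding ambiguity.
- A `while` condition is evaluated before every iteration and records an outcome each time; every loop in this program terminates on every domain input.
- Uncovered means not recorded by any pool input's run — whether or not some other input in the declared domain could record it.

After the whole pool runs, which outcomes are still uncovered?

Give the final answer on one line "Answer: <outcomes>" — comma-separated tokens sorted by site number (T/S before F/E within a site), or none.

input #1, h=4, k=6, n=5: events B1->T, B1->T, B1->T, B1->T, B1->F, B2->T, B2->F, B3->T, B5->F, B8->E, B7->T, B9->T, B10->T; outcomes B1=T, B1=F, B2=T, B2=F, B3=T, B5=F, B7=T, B8=E, B9=T, B10=T
input #2, h=2, k=4, n=3: events B1->T, B1->T, B1->T, B1->T, B1->T, B1->F, B2->F, B3->F, B4->T, B5->T, B6->T, B8->S, B7->T, B9->F, ...; outcomes B1=T, B1=F, B2=F, B3=F, B4=T, B5=T, B6=T, B7=T, B8=S, B9=F, B11=T
input #3, h=4, k=4, n=5: events B1->T, B1->T, B1->T, B1->T, B1->T, B1->F, B2->T, B2->F, B3->T, B5->T, B6->F, B8->E, B7->T, B9->T, ...; outcomes B1=T, B1=F, B2=T, B2=F, B3=T, B5=T, B6=F, B7=T, B8=E, B9=T, B10=T
input #4, h=4, k=4, n=4: events B1->T, B1->T, B1->T, B1->T, B1->T, B1->F, B2->T, B2->F, B3->T, B5->T, B6->F, B8->E, B7->F, B9->T, ...; outcomes B1=T, B1=F, B2=T, B2=F, B3=T, B5=T, B6=F, B7=F, B8=E, B9=T, B10=T
input #5, h=2, k=4, n=9: events B1->T, B1->T, B1->T, B1->T, B1->T, B1->F, B2->F, B3->F, B4->T, B5->T, B6->T, B8->S, B7->T, B9->F, ...; outcomes B1=T, B1=F, B2=F, B3=F, B4=T, B5=T, B6=T, B7=T, B8=S, B9=F, B11=F, B12=F
input #6, h=3, k=8, n=5: events B1->T, B1->T, B1->T, B1->T, B1->F, B2->F, B3->T, B5->F, B8->S, B7->T, B9->F, B11->T; outcomes B1=T, B1=F, B2=F, B3=T, B5=F, B7=T, B8=S, B9=F, B11=T
input #7, h=2, k=7, n=8: events B1->T, B1->T, B1->T, B1->T, B1->F, B2->F, B3->F, B4->T, B5->F, B8->S, B7->T, B9->F, B11->T; outcomes B1=T, B1=F, B2=F, B3=F, B4=T, B5=F, B7=T, B8=S, B9=F, B11=T
input #8, h=3, k=7, n=3: events B1->T, B1->T, B1->T, B1->T, B1->F, B2->F, B3->T, B5->F, B8->S, B7->T, B9->F, B11->T; outcomes B1=T, B1=F, B2=F, B3=T, B5=F, B7=T, B8=S, B9=F, B11=T
union over the pool: B1=T, B1=F, B2=T, B2=F, B3=T, B3=F, B4=T, B5=T, B5=F, B6=T, B6=F, B7=T, B7=F, B8=S, B8=E, B9=T, B9=F, B10=T, B11=T, B11=F, B12=F
uncovered (3 of 24): B4=F, B10=F, B12=T

Answer: B4=F, B10=F, B12=T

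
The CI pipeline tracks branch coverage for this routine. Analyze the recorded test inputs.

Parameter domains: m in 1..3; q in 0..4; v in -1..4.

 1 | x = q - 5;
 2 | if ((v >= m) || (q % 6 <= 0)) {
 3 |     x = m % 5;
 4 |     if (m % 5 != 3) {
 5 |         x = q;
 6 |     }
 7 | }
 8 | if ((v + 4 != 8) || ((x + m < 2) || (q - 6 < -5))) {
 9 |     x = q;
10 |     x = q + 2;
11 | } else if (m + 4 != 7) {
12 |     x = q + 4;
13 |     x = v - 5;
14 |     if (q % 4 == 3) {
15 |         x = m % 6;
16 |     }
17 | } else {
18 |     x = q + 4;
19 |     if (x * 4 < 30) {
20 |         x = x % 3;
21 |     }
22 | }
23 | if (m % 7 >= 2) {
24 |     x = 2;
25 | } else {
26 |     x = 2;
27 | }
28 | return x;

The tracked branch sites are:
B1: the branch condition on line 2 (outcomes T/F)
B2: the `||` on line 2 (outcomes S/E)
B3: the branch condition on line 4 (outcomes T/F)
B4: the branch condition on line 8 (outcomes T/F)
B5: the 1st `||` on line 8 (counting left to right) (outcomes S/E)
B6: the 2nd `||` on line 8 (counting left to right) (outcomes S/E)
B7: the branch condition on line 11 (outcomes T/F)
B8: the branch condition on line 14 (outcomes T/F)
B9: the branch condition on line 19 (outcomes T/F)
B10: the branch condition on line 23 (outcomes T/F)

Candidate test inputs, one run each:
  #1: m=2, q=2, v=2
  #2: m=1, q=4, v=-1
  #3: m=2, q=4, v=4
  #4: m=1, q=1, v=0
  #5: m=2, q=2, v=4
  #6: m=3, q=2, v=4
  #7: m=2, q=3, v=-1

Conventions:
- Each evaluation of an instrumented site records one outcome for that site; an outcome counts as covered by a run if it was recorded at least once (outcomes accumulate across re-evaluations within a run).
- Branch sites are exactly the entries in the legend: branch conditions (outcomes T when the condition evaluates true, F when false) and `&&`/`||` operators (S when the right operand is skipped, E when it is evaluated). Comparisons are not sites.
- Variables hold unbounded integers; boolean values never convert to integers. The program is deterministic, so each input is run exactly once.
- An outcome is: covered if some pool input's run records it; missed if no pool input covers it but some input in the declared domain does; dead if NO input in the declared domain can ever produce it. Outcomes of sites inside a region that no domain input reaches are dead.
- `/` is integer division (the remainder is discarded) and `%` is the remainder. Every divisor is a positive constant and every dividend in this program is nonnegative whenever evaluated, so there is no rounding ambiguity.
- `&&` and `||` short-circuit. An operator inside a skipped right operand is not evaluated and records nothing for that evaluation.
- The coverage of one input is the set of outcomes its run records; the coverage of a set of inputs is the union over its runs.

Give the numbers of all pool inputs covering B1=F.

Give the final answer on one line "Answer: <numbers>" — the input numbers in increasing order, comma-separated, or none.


input #1 (m=2, q=2, v=2): does not record B1=F
input #2 (m=1, q=4, v=-1): records B1=F
input #3 (m=2, q=4, v=4): does not record B1=F
input #4 (m=1, q=1, v=0): records B1=F
input #5 (m=2, q=2, v=4): does not record B1=F
input #6 (m=3, q=2, v=4): does not record B1=F
input #7 (m=2, q=3, v=-1): records B1=F
Answer: 2, 4, 7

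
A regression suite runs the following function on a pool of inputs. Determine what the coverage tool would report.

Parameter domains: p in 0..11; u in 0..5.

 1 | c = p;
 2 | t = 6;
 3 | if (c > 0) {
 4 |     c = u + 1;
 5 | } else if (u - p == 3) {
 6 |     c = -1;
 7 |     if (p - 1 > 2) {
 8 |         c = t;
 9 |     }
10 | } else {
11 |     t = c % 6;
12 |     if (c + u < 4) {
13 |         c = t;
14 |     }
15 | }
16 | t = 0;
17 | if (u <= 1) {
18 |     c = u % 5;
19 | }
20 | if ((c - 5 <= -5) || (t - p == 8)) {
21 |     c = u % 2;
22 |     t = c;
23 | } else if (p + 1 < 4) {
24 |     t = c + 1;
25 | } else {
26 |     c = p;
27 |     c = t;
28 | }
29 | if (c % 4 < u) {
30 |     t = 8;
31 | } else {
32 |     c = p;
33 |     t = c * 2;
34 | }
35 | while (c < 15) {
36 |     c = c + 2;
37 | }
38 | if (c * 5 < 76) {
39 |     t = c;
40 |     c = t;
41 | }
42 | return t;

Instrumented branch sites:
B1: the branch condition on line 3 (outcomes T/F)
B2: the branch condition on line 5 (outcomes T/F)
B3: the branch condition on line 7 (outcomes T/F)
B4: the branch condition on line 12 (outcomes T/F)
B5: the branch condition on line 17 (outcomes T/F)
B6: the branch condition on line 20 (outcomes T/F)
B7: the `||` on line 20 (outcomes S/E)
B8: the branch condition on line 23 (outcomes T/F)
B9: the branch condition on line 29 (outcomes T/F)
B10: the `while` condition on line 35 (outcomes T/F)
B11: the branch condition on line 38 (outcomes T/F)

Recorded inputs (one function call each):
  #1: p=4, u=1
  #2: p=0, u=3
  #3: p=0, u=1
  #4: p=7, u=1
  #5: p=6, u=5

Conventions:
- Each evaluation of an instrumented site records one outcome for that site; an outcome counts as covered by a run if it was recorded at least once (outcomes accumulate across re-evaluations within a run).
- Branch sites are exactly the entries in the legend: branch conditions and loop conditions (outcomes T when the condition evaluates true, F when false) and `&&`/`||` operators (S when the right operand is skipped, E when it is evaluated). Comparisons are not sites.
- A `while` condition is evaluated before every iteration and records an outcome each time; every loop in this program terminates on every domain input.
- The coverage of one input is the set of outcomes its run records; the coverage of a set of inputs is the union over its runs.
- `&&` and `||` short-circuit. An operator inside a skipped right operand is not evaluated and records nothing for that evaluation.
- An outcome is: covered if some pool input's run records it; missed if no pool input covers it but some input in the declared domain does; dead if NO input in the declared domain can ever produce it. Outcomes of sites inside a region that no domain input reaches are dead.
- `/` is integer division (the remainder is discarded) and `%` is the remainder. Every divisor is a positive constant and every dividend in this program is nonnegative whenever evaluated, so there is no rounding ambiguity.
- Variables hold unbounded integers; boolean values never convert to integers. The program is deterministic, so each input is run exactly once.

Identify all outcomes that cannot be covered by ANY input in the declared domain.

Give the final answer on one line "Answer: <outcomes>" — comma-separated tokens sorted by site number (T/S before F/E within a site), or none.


running all 72 domain inputs and tallying outcomes:
  B3=T: no domain input ever produces it -> dead
  reachable outcomes have witnesses, e.g. B1=T (e.g. p=1, u=0), B1=F (e.g. p=0, u=0), B2=T (e.g. p=0, u=3), B2=F (e.g. p=0, u=0)
Answer: B3=T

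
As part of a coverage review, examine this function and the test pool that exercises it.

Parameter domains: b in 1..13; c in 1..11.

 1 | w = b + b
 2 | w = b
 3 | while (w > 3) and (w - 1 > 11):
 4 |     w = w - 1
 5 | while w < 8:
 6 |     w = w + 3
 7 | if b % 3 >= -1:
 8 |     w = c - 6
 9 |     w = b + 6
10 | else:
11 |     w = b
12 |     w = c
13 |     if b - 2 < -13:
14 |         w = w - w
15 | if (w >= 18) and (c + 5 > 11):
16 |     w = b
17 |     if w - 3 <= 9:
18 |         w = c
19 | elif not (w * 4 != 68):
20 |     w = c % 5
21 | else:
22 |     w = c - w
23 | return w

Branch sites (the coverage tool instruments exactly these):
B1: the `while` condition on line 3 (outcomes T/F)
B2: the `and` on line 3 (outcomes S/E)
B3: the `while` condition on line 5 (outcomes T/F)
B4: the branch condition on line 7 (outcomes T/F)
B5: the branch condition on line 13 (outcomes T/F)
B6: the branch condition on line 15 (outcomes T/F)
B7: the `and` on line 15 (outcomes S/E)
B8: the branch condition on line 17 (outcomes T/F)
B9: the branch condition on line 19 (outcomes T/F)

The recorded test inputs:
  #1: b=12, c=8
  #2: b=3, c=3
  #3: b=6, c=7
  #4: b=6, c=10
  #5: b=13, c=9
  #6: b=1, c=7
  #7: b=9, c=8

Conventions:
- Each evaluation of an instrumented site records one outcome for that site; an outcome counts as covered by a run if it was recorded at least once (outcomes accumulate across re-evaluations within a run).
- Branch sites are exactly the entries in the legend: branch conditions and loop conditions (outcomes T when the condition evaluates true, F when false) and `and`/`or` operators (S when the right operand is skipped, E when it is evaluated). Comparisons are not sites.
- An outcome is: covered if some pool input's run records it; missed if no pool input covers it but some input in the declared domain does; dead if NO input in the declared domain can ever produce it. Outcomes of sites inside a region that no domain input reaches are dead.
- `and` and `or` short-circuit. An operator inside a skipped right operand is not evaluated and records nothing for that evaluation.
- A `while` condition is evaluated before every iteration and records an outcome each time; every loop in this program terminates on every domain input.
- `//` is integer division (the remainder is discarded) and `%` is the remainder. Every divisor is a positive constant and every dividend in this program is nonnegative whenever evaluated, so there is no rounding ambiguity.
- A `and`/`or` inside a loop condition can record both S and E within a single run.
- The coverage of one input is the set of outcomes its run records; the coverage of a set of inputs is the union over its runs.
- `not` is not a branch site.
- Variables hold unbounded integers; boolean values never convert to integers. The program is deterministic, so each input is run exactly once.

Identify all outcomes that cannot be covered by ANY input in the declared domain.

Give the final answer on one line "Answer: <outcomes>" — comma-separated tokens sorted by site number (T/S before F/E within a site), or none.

checking every outcome against all 143 domain inputs:
  B4=F: no domain input ever produces it -> dead
  B5=T: no domain input ever produces it -> dead
  B5=F: no domain input ever produces it -> dead
  reachable outcomes have witnesses, e.g. B1=T (e.g. b=13, c=1), B1=F (e.g. b=1, c=1), B2=S (e.g. b=1, c=1), B2=E (e.g. b=4, c=1)

Answer: B4=F, B5=T, B5=F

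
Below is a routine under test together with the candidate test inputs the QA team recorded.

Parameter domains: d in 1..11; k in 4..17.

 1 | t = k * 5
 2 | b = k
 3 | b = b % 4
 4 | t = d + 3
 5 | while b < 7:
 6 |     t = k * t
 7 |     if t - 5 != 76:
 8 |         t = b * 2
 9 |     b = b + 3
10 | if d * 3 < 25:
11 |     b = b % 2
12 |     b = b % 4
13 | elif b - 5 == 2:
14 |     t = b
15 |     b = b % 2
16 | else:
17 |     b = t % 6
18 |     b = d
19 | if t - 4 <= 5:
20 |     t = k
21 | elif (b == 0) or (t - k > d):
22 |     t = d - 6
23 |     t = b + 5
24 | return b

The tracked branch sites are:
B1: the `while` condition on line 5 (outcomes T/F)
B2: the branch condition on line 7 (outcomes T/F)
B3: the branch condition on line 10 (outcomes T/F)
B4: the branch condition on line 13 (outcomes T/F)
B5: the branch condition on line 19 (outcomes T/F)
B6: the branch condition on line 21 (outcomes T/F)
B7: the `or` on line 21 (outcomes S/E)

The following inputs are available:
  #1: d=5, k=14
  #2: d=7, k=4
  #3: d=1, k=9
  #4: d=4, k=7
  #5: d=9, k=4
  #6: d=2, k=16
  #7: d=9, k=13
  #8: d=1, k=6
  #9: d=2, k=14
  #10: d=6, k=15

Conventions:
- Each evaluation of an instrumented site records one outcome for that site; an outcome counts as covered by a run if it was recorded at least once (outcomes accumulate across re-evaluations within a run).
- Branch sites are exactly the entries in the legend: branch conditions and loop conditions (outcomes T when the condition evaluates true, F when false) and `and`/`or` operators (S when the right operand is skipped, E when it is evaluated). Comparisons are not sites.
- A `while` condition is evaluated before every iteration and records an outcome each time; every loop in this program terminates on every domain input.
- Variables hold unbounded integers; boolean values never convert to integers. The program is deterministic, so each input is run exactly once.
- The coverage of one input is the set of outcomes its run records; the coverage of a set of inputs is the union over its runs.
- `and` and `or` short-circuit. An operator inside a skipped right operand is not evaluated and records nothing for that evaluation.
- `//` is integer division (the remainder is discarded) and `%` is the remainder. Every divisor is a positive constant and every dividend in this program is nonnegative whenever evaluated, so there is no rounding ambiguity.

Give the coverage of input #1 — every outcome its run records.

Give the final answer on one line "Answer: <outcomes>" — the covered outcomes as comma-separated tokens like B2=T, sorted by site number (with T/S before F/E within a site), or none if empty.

Tracing the run of input #1 (d=5, k=14):
  B1->T, B2->T, B1->T, B2->T, B1->F, B3->T, B5->F, B7->S, B6->T
as a set, this run covers: B1=T, B1=F, B2=T, B3=T, B5=F, B6=T, B7=S

Answer: B1=T, B1=F, B2=T, B3=T, B5=F, B6=T, B7=S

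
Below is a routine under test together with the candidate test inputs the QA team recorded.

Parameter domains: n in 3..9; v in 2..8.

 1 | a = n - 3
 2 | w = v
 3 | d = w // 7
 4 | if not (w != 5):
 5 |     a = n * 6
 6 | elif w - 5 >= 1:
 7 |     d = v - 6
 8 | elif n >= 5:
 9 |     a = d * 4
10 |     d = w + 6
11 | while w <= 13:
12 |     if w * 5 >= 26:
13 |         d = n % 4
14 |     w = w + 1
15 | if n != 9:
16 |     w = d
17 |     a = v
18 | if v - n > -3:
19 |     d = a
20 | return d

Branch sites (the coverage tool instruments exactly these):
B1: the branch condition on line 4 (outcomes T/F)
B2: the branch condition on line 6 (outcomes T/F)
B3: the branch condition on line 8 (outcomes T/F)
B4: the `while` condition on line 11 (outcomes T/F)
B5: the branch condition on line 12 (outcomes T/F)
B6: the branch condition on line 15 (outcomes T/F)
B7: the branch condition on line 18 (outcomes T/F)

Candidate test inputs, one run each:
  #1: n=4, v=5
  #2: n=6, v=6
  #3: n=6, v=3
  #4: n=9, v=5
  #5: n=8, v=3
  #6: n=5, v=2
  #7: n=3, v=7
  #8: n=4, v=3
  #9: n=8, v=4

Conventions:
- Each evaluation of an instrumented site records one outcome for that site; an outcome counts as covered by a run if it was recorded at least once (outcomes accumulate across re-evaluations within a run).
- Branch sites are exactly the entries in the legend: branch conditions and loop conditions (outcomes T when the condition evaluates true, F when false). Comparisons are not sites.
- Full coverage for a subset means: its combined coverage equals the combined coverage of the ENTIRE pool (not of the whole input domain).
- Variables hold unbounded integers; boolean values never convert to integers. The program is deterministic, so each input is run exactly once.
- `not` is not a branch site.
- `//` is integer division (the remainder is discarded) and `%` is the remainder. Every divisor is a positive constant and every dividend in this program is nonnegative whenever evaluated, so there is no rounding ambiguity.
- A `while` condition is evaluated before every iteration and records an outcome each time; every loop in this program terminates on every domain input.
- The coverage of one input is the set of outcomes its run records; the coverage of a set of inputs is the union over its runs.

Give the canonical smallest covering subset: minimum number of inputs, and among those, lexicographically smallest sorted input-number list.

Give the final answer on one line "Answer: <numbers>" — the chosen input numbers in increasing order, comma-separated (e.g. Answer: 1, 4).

input #1, n=4, v=5: events B1->T, B4->T, B5->F, B4->T, B5->T, B4->T, B5->T, B4->T, B5->T, B4->T, B5->T, B4->T, B5->T, B4->T, ...; outcomes B1=T, B4=T, B4=F, B5=T, B5=F, B6=T, B7=T
input #2, n=6, v=6: events B1->F, B2->T, B4->T, B5->T, B4->T, B5->T, B4->T, B5->T, B4->T, B5->T, B4->T, B5->T, B4->T, B5->T, ...; outcomes B1=F, B2=T, B4=T, B4=F, B5=T, B6=T, B7=T
input #3, n=6, v=3: events B1->F, B2->F, B3->T, B4->T, B5->F, B4->T, B5->F, B4->T, B5->F, B4->T, B5->T, B4->T, B5->T, B4->T, ...; outcomes B1=F, B2=F, B3=T, B4=T, B4=F, B5=T, B5=F, B6=T, B7=F
input #4, n=9, v=5: events B1->T, B4->T, B5->F, B4->T, B5->T, B4->T, B5->T, B4->T, B5->T, B4->T, B5->T, B4->T, B5->T, B4->T, ...; outcomes B1=T, B4=T, B4=F, B5=T, B5=F, B6=F, B7=F
input #5, n=8, v=3: events B1->F, B2->F, B3->T, B4->T, B5->F, B4->T, B5->F, B4->T, B5->F, B4->T, B5->T, B4->T, B5->T, B4->T, ...; outcomes B1=F, B2=F, B3=T, B4=T, B4=F, B5=T, B5=F, B6=T, B7=F
input #6, n=5, v=2: events B1->F, B2->F, B3->T, B4->T, B5->F, B4->T, B5->F, B4->T, B5->F, B4->T, B5->F, B4->T, B5->T, B4->T, ...; outcomes B1=F, B2=F, B3=T, B4=T, B4=F, B5=T, B5=F, B6=T, B7=F
input #7, n=3, v=7: events B1->F, B2->T, B4->T, B5->T, B4->T, B5->T, B4->T, B5->T, B4->T, B5->T, B4->T, B5->T, B4->T, B5->T, ...; outcomes B1=F, B2=T, B4=T, B4=F, B5=T, B6=T, B7=T
input #8, n=4, v=3: events B1->F, B2->F, B3->F, B4->T, B5->F, B4->T, B5->F, B4->T, B5->F, B4->T, B5->T, B4->T, B5->T, B4->T, ...; outcomes B1=F, B2=F, B3=F, B4=T, B4=F, B5=T, B5=F, B6=T, B7=T
input #9, n=8, v=4: events B1->F, B2->F, B3->T, B4->T, B5->F, B4->T, B5->F, B4->T, B5->T, B4->T, B5->T, B4->T, B5->T, B4->T, ...; outcomes B1=F, B2=F, B3=T, B4=T, B4=F, B5=T, B5=F, B6=T, B7=F
union over all inputs: B1=T, B1=F, B2=T, B2=F, B3=T, B3=F, B4=T, B4=F, B5=T, B5=F, B6=T, B6=F, B7=T, B7=F (14 outcomes)
checked all size-1 subsets: none covers 14 outcomes (max 9/14)
checked all size-2 subsets: none covers 14 outcomes (max 12/14)
checked all size-3 subsets: none covers 14 outcomes (max 13/14)
at size 4, {2, 3, 4, 8} reaches all 14 outcomes; every lexicographically earlier size-4 subset fails

Answer: 2, 3, 4, 8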